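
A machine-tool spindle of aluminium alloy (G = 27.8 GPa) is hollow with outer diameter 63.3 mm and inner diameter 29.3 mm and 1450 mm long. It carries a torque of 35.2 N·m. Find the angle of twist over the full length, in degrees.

J = π(d_o⁴ − d_i⁴)/32 = π(0.0633⁴ − 0.0293⁴)/32 = 1.504×10^-6 m⁴.
θ = T·L/(G·J) = 35.20 × 1.45 / (27.8×10⁹ × 1.504×10^-6) = 1.221×10^-3 rad.

0.0699°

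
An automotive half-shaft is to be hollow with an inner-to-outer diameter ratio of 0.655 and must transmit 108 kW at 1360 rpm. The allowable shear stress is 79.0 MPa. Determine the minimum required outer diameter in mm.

ω = 2π·1360/60 = 142.4 rad/s, so T = P/ω = 108×10³ / 142.4 = 758.3 N·m.
For a hollow shaft with d_i/d_o = 0.655: τ_max = 16T/(π d_o³ (1−k⁴)), so d_o = [16T/(π τ_allow (1−k⁴))]^(1/3) = [16·758.3/(π·7.90×10^7·0.8159)]^(1/3) = 0.03913 m.

39.1 mm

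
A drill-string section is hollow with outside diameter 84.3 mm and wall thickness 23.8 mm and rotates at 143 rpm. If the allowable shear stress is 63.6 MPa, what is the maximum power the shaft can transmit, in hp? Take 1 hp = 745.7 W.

145 hp

J = π(d_o⁴ − d_i⁴)/32 = π(0.0843⁴ − 0.0367⁴)/32 = 4.780×10^-6 m⁴.
T_max = τ_allow·J/r = 6.36×10^7 × 4.780×10^-6 / 0.0421 = 7212 N·m.
ω = 2π·143/60 = 14.97 rad/s, so P_max = T_max·ω = 1.080×10^5 W.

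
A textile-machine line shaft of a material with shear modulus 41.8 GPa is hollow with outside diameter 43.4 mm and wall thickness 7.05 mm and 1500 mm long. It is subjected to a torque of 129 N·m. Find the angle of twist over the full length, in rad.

0.0168 rad

J = π(d_o⁴ − d_i⁴)/32 = π(0.0434⁴ − 0.0293⁴)/32 = 2.759×10^-7 m⁴.
θ = T·L/(G·J) = 129.0 × 1.50 / (41.8×10⁹ × 2.759×10^-7) = 0.01678 rad.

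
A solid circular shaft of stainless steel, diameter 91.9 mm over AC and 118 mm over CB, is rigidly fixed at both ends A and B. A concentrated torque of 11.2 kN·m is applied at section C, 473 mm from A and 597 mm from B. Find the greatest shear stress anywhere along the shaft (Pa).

2.37e7 Pa

Compatibility: T_A·a/J_AC = T_B·b/J_CB with T_A + T_B = T₀.
J_AC = 7.00×10^-6 m⁴, J_CB = 1.90×10^-5 m⁴, so T_A = T₀·(J_AC/a)/((J_AC/a)+(J_CB/b)) = 3552 N·m, T_B = 7648 N·m.
τ in each portion: τ_AC = 2.33×10^7 Pa, τ_CB = 2.37×10^7 Pa; maximum is in CB.
τ_max = T_CB·r/J = 7648·0.0590/1.90×10^-5 = 2.371×10^7 Pa.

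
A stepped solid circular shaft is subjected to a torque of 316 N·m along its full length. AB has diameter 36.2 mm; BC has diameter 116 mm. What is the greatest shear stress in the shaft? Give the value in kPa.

Under the same torque, τ_max = 16T/(πd³) is largest where d is smallest — segment AB (d = 36.2 mm).
τ_max = 16·316.0/(π·(0.0362)³) = 3.393×10^7 Pa.

33900 kPa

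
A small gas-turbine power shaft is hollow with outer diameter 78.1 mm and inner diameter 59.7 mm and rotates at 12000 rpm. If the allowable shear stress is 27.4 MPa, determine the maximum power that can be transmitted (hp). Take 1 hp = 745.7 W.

2840 hp

J = π(d_o⁴ − d_i⁴)/32 = π(0.0781⁴ − 0.0597⁴)/32 = 2.406×10^-6 m⁴.
T_max = τ_allow·J/r = 2.74×10^7 × 2.406×10^-6 / 0.0390 = 1688 N·m.
ω = 2π·12000/60 = 1257 rad/s, so P_max = T_max·ω = 2.121×10^6 W.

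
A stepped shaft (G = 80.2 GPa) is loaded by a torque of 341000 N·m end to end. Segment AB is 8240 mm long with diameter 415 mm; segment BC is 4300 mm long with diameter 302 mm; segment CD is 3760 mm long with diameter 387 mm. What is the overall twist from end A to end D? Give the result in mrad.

J_AB = π(0.415)⁴/32 = 2.91×10^-3 m⁴; J_BC = π(0.302)⁴/32 = 8.17×10^-4 m⁴; J_CD = π(0.387)⁴/32 = 2.20×10^-3 m⁴.
θ = (T/G)·Σ L_i/J_i = (341000/80.2×10⁹)·(8.24/2.91×10^-3 + 4.30/8.17×10^-4 + 3.76/2.20×10^-3) = 0.04168 rad.

41.7 mrad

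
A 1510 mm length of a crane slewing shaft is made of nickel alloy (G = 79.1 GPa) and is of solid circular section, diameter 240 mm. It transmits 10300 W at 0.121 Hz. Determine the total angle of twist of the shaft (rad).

ω = 2π·0.121 = 0.7603 rad/s, so T = P/ω = 10300 / 0.7603 = 13550 N·m.
J = πd⁴/32 = π(0.240)⁴/32 = 3.257×10^-4 m⁴.
θ = T·L/(G·J) = 13550 × 1.51 / (79.1×10⁹ × 3.257×10^-4) = 7.940×10^-4 rad.

7.94e-4 rad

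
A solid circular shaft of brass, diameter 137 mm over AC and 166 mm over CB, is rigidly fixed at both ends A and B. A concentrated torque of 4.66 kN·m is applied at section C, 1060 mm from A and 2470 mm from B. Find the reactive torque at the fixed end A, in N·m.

2420 N·m

Compatibility: T_A·a/J_AC = T_B·b/J_CB with T_A + T_B = T₀.
J_AC = 3.46×10^-5 m⁴, J_CB = 7.45×10^-5 m⁴, so T_A = T₀·(J_AC/a)/((J_AC/a)+(J_CB/b)) = 2421 N·m, T_B = 2239 N·m.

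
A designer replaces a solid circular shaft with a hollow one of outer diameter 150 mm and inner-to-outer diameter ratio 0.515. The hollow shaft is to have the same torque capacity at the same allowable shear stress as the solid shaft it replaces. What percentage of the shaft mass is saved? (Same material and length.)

Equal τ_max and T ⇒ the solid shaft needs d_s³ = d_o³(1−k⁴), so d_s = 150·(1−0.515⁴)^(1/3) = 146.4 mm.
Area ratio A_h/A_s = d_o²(1−k²)/d_s² = (1−k²)/(1−k⁴)^(2/3) = 0.7714.
Mass saving = 1 − 0.7714 = 22.9 %.

22.9 %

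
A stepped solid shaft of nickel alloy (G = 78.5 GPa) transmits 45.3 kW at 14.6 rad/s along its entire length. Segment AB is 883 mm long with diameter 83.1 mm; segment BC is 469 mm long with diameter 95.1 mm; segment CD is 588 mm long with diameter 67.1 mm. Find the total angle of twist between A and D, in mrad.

21.4 mrad

ω = 14.6 rad/s, so T = P/ω = 45.3×10³ / 14.60 = 3103 N·m.
J_AB = π(0.0831)⁴/32 = 4.68×10^-6 m⁴; J_BC = π(0.0951)⁴/32 = 8.03×10^-6 m⁴; J_CD = π(0.0671)⁴/32 = 1.99×10^-6 m⁴.
θ = (T/G)·Σ L_i/J_i = (3103/78.5×10⁹)·(0.883/4.68×10^-6 + 0.469/8.03×10^-6 + 0.588/1.99×10^-6) = 0.02144 rad.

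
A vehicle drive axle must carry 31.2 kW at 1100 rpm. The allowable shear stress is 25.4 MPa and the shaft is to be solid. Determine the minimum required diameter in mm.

ω = 2π·1100/60 = 115.2 rad/s, so T = P/ω = 31.2×10³ / 115.2 = 270.9 N·m.
For a solid shaft τ_max = 16T/(πd³), so d = (16T/(π τ_allow))^(1/3) = (16·270.9/(π·2.54×10^7))^(1/3) = 0.03787 m.

37.9 mm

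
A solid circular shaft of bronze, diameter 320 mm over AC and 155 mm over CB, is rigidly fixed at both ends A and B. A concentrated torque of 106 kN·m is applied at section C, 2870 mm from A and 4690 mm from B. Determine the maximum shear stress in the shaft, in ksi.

Compatibility: T_A·a/J_AC = T_B·b/J_CB with T_A + T_B = T₀.
J_AC = 1.03×10^-3 m⁴, J_CB = 5.67×10^-5 m⁴, so T_A = T₀·(J_AC/a)/((J_AC/a)+(J_CB/b)) = 102500 N·m, T_B = 3454 N·m.
τ in each portion: τ_AC = 1.59×10^7 Pa, τ_CB = 4.72×10^6 Pa; maximum is in AC.
τ_max = T_AC·r/J = 102500·0.160/1.03×10^-3 = 1.594×10^7 Pa.

2.31 ksi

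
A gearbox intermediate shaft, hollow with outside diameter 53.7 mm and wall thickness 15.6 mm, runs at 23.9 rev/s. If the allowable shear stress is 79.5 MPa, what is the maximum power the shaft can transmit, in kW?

J = π(d_o⁴ − d_i⁴)/32 = π(0.0537⁴ − 0.0225⁴)/32 = 7.912×10^-7 m⁴.
T_max = τ_allow·J/r = 7.95×10^7 × 7.912×10^-7 / 0.0269 = 2343 N·m.
ω = 2π·23.9 = 150.2 rad/s, so P_max = T_max·ω = 3.518×10^5 W.

352 kW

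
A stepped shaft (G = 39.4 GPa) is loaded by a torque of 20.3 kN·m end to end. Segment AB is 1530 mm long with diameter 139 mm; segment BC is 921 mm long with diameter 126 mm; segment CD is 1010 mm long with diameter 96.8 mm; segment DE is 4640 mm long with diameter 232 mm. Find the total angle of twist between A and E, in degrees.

6.27°

J_AB = π(0.139)⁴/32 = 3.66×10^-5 m⁴; J_BC = π(0.126)⁴/32 = 2.47×10^-5 m⁴; J_CD = π(0.0968)⁴/32 = 8.62×10^-6 m⁴; J_DE = π(0.232)⁴/32 = 2.84×10^-4 m⁴.
θ = (T/G)·Σ L_i/J_i = (20300/39.4×10⁹)·(1.53/3.66×10^-5 + 0.921/2.47×10^-5 + 1.01/8.62×10^-6 + 4.64/2.84×10^-4) = 0.1095 rad.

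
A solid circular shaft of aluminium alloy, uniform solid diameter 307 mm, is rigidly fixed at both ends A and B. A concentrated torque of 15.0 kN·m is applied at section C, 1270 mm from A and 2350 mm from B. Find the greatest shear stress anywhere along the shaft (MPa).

With uniform GJ and both ends fixed, compatibility θ_AC = θ_CB gives T_A·a = T_B·b, together with T_A + T_B = T₀.
T_A = T₀·b/(a+b) = 15000·2350/3620 = 9738 N·m; T_B = 5262 N·m.
τ in each portion: τ_AC = 1.71×10^6 Pa, τ_CB = 9.26×10^5 Pa; maximum is in AC.
τ_max = T_AC·r/J = 9738·0.153/8.72×10^-4 = 1.714×10^6 Pa.

1.71 MPa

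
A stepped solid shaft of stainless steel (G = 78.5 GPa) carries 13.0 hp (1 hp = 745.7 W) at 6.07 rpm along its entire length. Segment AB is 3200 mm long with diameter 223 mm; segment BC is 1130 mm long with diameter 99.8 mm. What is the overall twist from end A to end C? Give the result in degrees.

1.44°

ω = 2π·6.07/60 = 0.6356 rad/s, so T = P/ω = 13.0×745.7 / 0.6356 = 15250 N·m.
J_AB = π(0.223)⁴/32 = 2.43×10^-4 m⁴; J_BC = π(0.0998)⁴/32 = 9.74×10^-6 m⁴.
θ = (T/G)·Σ L_i/J_i = (15250/78.5×10⁹)·(3.20/2.43×10^-4 + 1.13/9.74×10^-6) = 0.02510 rad.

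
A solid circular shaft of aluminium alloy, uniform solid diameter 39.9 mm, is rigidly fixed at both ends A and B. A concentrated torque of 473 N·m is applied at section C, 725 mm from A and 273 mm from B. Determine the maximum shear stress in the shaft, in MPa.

With uniform GJ and both ends fixed, compatibility θ_AC = θ_CB gives T_A·a = T_B·b, together with T_A + T_B = T₀.
T_A = T₀·b/(a+b) = 473.0·273/998.0 = 129.4 N·m; T_B = 343.6 N·m.
τ in each portion: τ_AC = 1.04×10^7 Pa, τ_CB = 2.75×10^7 Pa; maximum is in CB.
τ_max = T_CB·r/J = 343.6·0.0199/2.49×10^-7 = 2.755×10^7 Pa.

27.5 MPa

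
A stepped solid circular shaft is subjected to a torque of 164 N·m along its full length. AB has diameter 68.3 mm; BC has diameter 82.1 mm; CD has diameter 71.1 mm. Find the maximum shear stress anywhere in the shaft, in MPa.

2.62 MPa

Under the same torque, τ_max = 16T/(πd³) is largest where d is smallest — segment AB (d = 68.3 mm).
τ_max = 16·164.0/(π·(0.0683)³) = 2.622×10^6 Pa.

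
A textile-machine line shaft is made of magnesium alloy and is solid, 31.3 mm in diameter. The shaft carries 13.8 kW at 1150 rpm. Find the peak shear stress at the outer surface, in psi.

2760 psi

ω = 2π·1150/60 = 120.4 rad/s, so T = P/ω = 13.8×10³ / 120.4 = 114.6 N·m.
J = πd⁴/32 = π(0.0313)⁴/32 = 9.423×10^-8 m⁴.
τ_max = T·r/J = 114.6 × 0.0157 / 9.423×10^-8 = 1.903×10^7 Pa.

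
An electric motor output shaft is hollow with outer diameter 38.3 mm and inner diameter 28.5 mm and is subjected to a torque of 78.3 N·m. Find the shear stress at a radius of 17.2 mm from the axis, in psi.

J = π(d_o⁴ − d_i⁴)/32 = π(0.0383⁴ − 0.0285⁴)/32 = 1.465×10^-7 m⁴.
Shear stress varies linearly with radius: τ = T·r/J = 78.30 × 0.0172 / 1.465×10^-7 = 9.194×10^6 Pa.

1330 psi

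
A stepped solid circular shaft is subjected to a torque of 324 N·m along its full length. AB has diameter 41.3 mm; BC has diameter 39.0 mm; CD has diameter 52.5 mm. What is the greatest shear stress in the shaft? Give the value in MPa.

Under the same torque, τ_max = 16T/(πd³) is largest where d is smallest — segment BC (d = 39.0 mm).
τ_max = 16·324.0/(π·(0.0390)³) = 2.782×10^7 Pa.

27.8 MPa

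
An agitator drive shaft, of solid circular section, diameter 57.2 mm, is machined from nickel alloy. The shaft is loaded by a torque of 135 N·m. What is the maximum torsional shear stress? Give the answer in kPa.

3670 kPa

J = πd⁴/32 = π(0.0572)⁴/32 = 1.051×10^-6 m⁴.
τ_max = T·r/J = 135.0 × 0.0286 / 1.051×10^-6 = 3.674×10^6 Pa.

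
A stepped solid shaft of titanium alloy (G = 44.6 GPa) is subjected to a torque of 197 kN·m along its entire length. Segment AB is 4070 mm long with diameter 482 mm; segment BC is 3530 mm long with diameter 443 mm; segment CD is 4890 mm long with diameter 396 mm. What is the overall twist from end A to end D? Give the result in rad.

0.0165 rad

J_AB = π(0.482)⁴/32 = 5.30×10^-3 m⁴; J_BC = π(0.443)⁴/32 = 3.78×10^-3 m⁴; J_CD = π(0.396)⁴/32 = 2.41×10^-3 m⁴.
θ = (T/G)·Σ L_i/J_i = (197000/44.6×10⁹)·(4.07/5.30×10^-3 + 3.53/3.78×10^-3 + 4.89/2.41×10^-3) = 0.01646 rad.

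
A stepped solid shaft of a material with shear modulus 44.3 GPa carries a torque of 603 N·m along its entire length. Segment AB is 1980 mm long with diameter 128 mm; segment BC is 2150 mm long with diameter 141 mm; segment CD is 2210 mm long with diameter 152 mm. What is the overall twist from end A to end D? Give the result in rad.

J_AB = π(0.128)⁴/32 = 2.64×10^-5 m⁴; J_BC = π(0.141)⁴/32 = 3.88×10^-5 m⁴; J_CD = π(0.152)⁴/32 = 5.24×10^-5 m⁴.
θ = (T/G)·Σ L_i/J_i = (603.0/44.3×10⁹)·(1.98/2.64×10^-5 + 2.15/3.88×10^-5 + 2.21/5.24×10^-5) = 2.351×10^-3 rad.

0.00235 rad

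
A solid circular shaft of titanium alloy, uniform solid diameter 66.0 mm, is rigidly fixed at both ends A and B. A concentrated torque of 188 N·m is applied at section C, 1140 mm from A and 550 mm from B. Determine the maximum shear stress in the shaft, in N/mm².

With uniform GJ and both ends fixed, compatibility θ_AC = θ_CB gives T_A·a = T_B·b, together with T_A + T_B = T₀.
T_A = T₀·b/(a+b) = 188.0·550/1690 = 61.18 N·m; T_B = 126.8 N·m.
τ in each portion: τ_AC = 1.08×10^6 Pa, τ_CB = 2.25×10^6 Pa; maximum is in CB.
τ_max = T_CB·r/J = 126.8·0.0330/1.86×10^-6 = 2.247×10^6 Pa.

2.25 N/mm²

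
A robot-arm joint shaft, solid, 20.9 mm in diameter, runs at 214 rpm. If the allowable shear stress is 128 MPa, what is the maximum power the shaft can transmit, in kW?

5.14 kW

J = πd⁴/32 = π(0.0209)⁴/32 = 1.873×10^-8 m⁴.
T_max = τ_allow·J/r = 1.28×10^8 × 1.873×10^-8 / 0.0104 = 229.4 N·m.
ω = 2π·214/60 = 22.41 rad/s, so P_max = T_max·ω = 5142 W.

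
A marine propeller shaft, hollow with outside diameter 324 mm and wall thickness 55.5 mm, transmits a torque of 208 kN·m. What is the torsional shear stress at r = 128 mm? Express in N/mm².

30.3 N/mm²

J = π(d_o⁴ − d_i⁴)/32 = π(0.324⁴ − 0.213⁴)/32 = 8.798×10^-4 m⁴.
Shear stress varies linearly with radius: τ = T·r/J = 208000 × 0.128 / 8.798×10^-4 = 3.026×10^7 Pa.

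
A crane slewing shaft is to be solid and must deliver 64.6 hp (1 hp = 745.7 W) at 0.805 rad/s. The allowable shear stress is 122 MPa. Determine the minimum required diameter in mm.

ω = 0.805 rad/s, so T = P/ω = 64.6×745.7 / 0.8050 = 59840 N·m.
For a solid shaft τ_max = 16T/(πd³), so d = (16T/(π τ_allow))^(1/3) = (16·59840/(π·1.22×10^8))^(1/3) = 0.1357 m.

136 mm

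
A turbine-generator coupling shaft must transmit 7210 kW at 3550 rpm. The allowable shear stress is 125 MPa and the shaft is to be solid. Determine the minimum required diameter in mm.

ω = 2π·3550/60 = 371.8 rad/s, so T = P/ω = 7210×10³ / 371.8 = 19390 N·m.
For a solid shaft τ_max = 16T/(πd³), so d = (16T/(π τ_allow))^(1/3) = (16·19390/(π·1.25×10^8))^(1/3) = 0.09245 m.

92.5 mm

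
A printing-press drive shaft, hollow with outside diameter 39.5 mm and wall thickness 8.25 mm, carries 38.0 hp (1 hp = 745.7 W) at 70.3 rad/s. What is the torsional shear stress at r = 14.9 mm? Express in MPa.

ω = 70.3 rad/s, so T = P/ω = 38.0×745.7 / 70.30 = 403.1 N·m.
J = π(d_o⁴ − d_i⁴)/32 = π(0.0395⁴ − 0.0230⁴)/32 = 2.115×10^-7 m⁴.
Shear stress varies linearly with radius: τ = T·r/J = 403.1 × 0.0149 / 2.115×10^-7 = 2.839×10^7 Pa.

28.4 MPa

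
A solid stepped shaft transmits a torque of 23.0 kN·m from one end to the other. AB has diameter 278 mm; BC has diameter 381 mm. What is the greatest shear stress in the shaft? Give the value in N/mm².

Under the same torque, τ_max = 16T/(πd³) is largest where d is smallest — segment AB (d = 278 mm).
τ_max = 16·23000/(π·(0.278)³) = 5.452×10^6 Pa.

5.45 N/mm²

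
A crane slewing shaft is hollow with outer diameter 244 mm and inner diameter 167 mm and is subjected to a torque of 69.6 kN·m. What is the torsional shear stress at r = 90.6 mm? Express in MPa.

23.2 MPa

J = π(d_o⁴ − d_i⁴)/32 = π(0.244⁴ − 0.167⁴)/32 = 2.716×10^-4 m⁴.
Shear stress varies linearly with radius: τ = T·r/J = 69600 × 0.0906 / 2.716×10^-4 = 2.322×10^7 Pa.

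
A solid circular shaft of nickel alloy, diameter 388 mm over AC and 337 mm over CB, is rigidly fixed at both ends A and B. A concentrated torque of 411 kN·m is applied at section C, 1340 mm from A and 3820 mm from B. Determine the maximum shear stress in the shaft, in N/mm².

29.9 N/mm²

Compatibility: T_A·a/J_AC = T_B·b/J_CB with T_A + T_B = T₀.
J_AC = 2.22×10^-3 m⁴, J_CB = 1.27×10^-3 m⁴, so T_A = T₀·(J_AC/a)/((J_AC/a)+(J_CB/b)) = 342600 N·m, T_B = 68400 N·m.
τ in each portion: τ_AC = 2.99×10^7 Pa, τ_CB = 9.10×10^6 Pa; maximum is in AC.
τ_max = T_AC·r/J = 342600·0.194/2.22×10^-3 = 2.987×10^7 Pa.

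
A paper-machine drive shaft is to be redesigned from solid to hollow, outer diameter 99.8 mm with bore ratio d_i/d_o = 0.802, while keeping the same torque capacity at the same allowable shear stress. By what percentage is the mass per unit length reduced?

Equal τ_max and T ⇒ the solid shaft needs d_s³ = d_o³(1−k⁴), so d_s = 99.8·(1−0.802⁴)^(1/3) = 83.53 mm.
Area ratio A_h/A_s = d_o²(1−k²)/d_s² = (1−k²)/(1−k⁴)^(2/3) = 0.5093.
Mass saving = 1 − 0.5093 = 49.1 %.

49.1 %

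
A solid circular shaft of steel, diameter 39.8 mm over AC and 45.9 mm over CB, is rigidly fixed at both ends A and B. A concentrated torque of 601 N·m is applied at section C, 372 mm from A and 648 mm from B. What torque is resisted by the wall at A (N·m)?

Compatibility: T_A·a/J_AC = T_B·b/J_CB with T_A + T_B = T₀.
J_AC = 2.46×10^-7 m⁴, J_CB = 4.36×10^-7 m⁴, so T_A = T₀·(J_AC/a)/((J_AC/a)+(J_CB/b)) = 298.2 N·m, T_B = 302.8 N·m.

298 N·m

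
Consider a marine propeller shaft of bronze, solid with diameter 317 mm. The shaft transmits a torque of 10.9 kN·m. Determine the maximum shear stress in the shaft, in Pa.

1.74e6 Pa

J = πd⁴/32 = π(0.317)⁴/32 = 9.914×10^-4 m⁴.
τ_max = T·r/J = 10900 × 0.159 / 9.914×10^-4 = 1.743×10^6 Pa.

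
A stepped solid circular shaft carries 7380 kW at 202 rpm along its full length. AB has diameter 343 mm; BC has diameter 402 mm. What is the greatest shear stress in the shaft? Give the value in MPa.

44.0 MPa

ω = 2π·202/60 = 21.15 rad/s, so T = P/ω = 7380×10³ / 21.15 = 348900 N·m.
Under the same torque, τ_max = 16T/(πd³) is largest where d is smallest — segment AB (d = 343 mm).
τ_max = 16·348900/(π·(0.343)³) = 4.403×10^7 Pa.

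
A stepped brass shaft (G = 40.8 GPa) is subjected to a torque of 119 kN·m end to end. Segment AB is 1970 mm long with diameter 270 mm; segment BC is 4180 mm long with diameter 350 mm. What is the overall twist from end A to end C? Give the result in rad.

0.0193 rad

J_AB = π(0.270)⁴/32 = 5.22×10^-4 m⁴; J_BC = π(0.350)⁴/32 = 1.47×10^-3 m⁴.
θ = (T/G)·Σ L_i/J_i = (119000/40.8×10⁹)·(1.97/5.22×10^-4 + 4.18/1.47×10^-3) = 0.01929 rad.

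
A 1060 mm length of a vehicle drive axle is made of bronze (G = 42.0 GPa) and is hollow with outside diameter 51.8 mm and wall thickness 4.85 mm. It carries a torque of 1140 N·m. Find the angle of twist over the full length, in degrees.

J = π(d_o⁴ − d_i⁴)/32 = π(0.0518⁴ − 0.0421⁴)/32 = 3.984×10^-7 m⁴.
θ = T·L/(G·J) = 1140 × 1.06 / (42.0×10⁹ × 3.984×10^-7) = 0.07221 rad.

4.14°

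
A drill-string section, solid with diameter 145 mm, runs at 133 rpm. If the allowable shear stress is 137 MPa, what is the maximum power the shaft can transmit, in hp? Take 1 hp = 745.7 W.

J = πd⁴/32 = π(0.145)⁴/32 = 4.340×10^-5 m⁴.
T_max = τ_allow·J/r = 1.37×10^8 × 4.340×10^-5 / 0.0725 = 82010 N·m.
ω = 2π·133/60 = 13.93 rad/s, so P_max = T_max·ω = 1.142×10^6 W.

1530 hp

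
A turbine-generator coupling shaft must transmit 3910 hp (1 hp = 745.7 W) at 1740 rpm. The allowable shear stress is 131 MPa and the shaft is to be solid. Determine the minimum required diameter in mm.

85.4 mm

ω = 2π·1740/60 = 182.2 rad/s, so T = P/ω = 3910×745.7 / 182.2 = 16000 N·m.
For a solid shaft τ_max = 16T/(πd³), so d = (16T/(π τ_allow))^(1/3) = (16·16000/(π·1.31×10^8))^(1/3) = 0.08537 m.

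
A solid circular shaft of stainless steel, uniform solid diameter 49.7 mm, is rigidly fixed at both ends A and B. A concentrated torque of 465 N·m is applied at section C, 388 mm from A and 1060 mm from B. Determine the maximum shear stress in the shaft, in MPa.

14.1 MPa

With uniform GJ and both ends fixed, compatibility θ_AC = θ_CB gives T_A·a = T_B·b, together with T_A + T_B = T₀.
T_A = T₀·b/(a+b) = 465.0·1060/1448 = 340.4 N·m; T_B = 124.6 N·m.
τ in each portion: τ_AC = 1.41×10^7 Pa, τ_CB = 5.17×10^6 Pa; maximum is in AC.
τ_max = T_AC·r/J = 340.4·0.0249/5.99×10^-7 = 1.412×10^7 Pa.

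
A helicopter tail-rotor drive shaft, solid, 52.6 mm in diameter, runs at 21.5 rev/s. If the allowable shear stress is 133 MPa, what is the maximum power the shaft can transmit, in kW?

513 kW

J = πd⁴/32 = π(0.0526)⁴/32 = 7.515×10^-7 m⁴.
T_max = τ_allow·J/r = 1.33×10^8 × 7.515×10^-7 / 0.0263 = 3800 N·m.
ω = 2π·21.5 = 135.1 rad/s, so P_max = T_max·ω = 5.134×10^5 W.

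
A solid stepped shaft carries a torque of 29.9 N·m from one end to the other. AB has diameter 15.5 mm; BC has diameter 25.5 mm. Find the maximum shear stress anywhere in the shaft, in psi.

Under the same torque, τ_max = 16T/(πd³) is largest where d is smallest — segment AB (d = 15.5 mm).
τ_max = 16·29.90/(π·(0.0155)³) = 4.089×10^7 Pa.

5930 psi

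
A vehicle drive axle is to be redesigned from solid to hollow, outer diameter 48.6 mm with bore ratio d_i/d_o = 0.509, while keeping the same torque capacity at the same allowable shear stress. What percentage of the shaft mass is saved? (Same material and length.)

22.4 %

Equal τ_max and T ⇒ the solid shaft needs d_s³ = d_o³(1−k⁴), so d_s = 48.6·(1−0.509⁴)^(1/3) = 47.49 mm.
Area ratio A_h/A_s = d_o²(1−k²)/d_s² = (1−k²)/(1−k⁴)^(2/3) = 0.7760.
Mass saving = 1 − 0.7760 = 22.4 %.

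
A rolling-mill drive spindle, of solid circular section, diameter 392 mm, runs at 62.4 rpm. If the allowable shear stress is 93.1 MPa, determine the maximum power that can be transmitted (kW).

J = πd⁴/32 = π(0.392)⁴/32 = 2.318×10^-3 m⁴.
T_max = τ_allow·J/r = 9.31×10^7 × 2.318×10^-3 / 0.196 = 1.101e6 N·m.
ω = 2π·62.4/60 = 6.535 rad/s, so P_max = T_max·ω = 7.195×10^6 W.

7200 kW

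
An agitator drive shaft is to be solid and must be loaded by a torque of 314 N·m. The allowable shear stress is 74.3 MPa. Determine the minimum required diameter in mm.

For a solid shaft τ_max = 16T/(πd³), so d = (16T/(π τ_allow))^(1/3) = (16·314.0/(π·7.43×10^7))^(1/3) = 0.02782 m.

27.8 mm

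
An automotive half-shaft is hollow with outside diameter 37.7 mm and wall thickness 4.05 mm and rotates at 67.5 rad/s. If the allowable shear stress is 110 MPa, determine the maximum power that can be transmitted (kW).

48.4 kW

J = π(d_o⁴ − d_i⁴)/32 = π(0.0377⁴ − 0.0296⁴)/32 = 1.230×10^-7 m⁴.
T_max = τ_allow·J/r = 1.10×10^8 × 1.230×10^-7 / 0.0189 = 717.5 N·m.
ω = 67.5 rad/s, so P_max = T_max·ω = 4.843×10^4 W.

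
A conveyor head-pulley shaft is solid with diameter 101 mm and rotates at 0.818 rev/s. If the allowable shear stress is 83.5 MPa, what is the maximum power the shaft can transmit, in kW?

86.8 kW

J = πd⁴/32 = π(0.101)⁴/32 = 1.022×10^-5 m⁴.
T_max = τ_allow·J/r = 8.35×10^7 × 1.022×10^-5 / 0.0505 = 16890 N·m.
ω = 2π·0.818 = 5.140 rad/s, so P_max = T_max·ω = 8.682×10^4 W.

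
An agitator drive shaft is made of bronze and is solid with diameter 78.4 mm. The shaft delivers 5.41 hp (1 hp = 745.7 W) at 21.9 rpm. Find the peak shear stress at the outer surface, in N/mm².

ω = 2π·21.9/60 = 2.293 rad/s, so T = P/ω = 5.41×745.7 / 2.293 = 1759 N·m.
J = πd⁴/32 = π(0.0784)⁴/32 = 3.709×10^-6 m⁴.
τ_max = T·r/J = 1759 × 0.0392 / 3.709×10^-6 = 1.859×10^7 Pa.

18.6 N/mm²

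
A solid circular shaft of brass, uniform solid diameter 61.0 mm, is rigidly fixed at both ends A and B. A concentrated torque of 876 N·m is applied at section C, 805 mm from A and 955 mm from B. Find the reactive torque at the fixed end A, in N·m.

With uniform GJ and both ends fixed, compatibility θ_AC = θ_CB gives T_A·a = T_B·b, together with T_A + T_B = T₀.
T_A = T₀·b/(a+b) = 876.0·955/1760 = 475.3 N·m; T_B = 400.7 N·m.

475 N·m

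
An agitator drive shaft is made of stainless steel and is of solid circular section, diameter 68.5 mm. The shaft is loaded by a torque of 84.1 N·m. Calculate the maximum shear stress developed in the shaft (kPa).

J = πd⁴/32 = π(0.0685)⁴/32 = 2.162×10^-6 m⁴.
τ_max = T·r/J = 84.10 × 0.0343 / 2.162×10^-6 = 1.333×10^6 Pa.

1330 kPa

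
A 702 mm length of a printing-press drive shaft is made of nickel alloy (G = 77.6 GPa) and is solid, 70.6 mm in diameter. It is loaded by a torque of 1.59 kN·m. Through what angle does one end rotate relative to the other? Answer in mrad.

J = πd⁴/32 = π(0.0706)⁴/32 = 2.439×10^-6 m⁴.
θ = T·L/(G·J) = 1590 × 0.702 / (77.6×10⁹ × 2.439×10^-6) = 5.897×10^-3 rad.

5.90 mrad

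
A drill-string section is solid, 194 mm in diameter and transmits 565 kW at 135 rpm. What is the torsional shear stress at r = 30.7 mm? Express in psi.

1280 psi

ω = 2π·135/60 = 14.14 rad/s, so T = P/ω = 565×10³ / 14.14 = 39970 N·m.
J = πd⁴/32 = π(0.194)⁴/32 = 1.391×10^-4 m⁴.
Shear stress varies linearly with radius: τ = T·r/J = 39970 × 0.0307 / 1.391×10^-4 = 8.823×10^6 Pa.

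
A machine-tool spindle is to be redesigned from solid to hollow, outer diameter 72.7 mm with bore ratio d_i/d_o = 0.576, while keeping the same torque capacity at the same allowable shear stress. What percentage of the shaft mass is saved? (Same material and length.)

27.8 %

Equal τ_max and T ⇒ the solid shaft needs d_s³ = d_o³(1−k⁴), so d_s = 72.7·(1−0.576⁴)^(1/3) = 69.93 mm.
Area ratio A_h/A_s = d_o²(1−k²)/d_s² = (1−k²)/(1−k⁴)^(2/3) = 0.7222.
Mass saving = 1 − 0.7222 = 27.8 %.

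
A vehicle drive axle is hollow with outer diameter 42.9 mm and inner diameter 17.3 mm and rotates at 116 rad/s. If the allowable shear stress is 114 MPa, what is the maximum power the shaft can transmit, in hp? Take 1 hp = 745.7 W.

J = π(d_o⁴ − d_i⁴)/32 = π(0.0429⁴ − 0.0173⁴)/32 = 3.237×10^-7 m⁴.
T_max = τ_allow·J/r = 1.14×10^8 × 3.237×10^-7 / 0.0215 = 1721 N·m.
ω = 116 rad/s, so P_max = T_max·ω = 1.996×10^5 W.

268 hp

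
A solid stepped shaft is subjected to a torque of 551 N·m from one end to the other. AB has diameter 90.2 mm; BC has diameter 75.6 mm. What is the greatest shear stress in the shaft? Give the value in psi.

942 psi

Under the same torque, τ_max = 16T/(πd³) is largest where d is smallest — segment BC (d = 75.6 mm).
τ_max = 16·551.0/(π·(0.0756)³) = 6.495×10^6 Pa.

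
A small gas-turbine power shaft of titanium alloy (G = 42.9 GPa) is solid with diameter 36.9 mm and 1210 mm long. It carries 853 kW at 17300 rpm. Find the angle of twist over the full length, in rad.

ω = 2π·17300/60 = 1812 rad/s, so T = P/ω = 853×10³ / 1812 = 470.8 N·m.
J = πd⁴/32 = π(0.0369)⁴/32 = 1.820×10^-7 m⁴.
θ = T·L/(G·J) = 470.8 × 1.21 / (42.9×10⁹ × 1.820×10^-7) = 0.07296 rad.

0.0730 rad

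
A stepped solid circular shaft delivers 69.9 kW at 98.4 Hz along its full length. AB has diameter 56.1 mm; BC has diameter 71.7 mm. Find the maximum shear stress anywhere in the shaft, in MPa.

3.26 MPa

ω = 2π·98.4 = 618.3 rad/s, so T = P/ω = 69.9×10³ / 618.3 = 113.1 N·m.
Under the same torque, τ_max = 16T/(πd³) is largest where d is smallest — segment AB (d = 56.1 mm).
τ_max = 16·113.1/(π·(0.0561)³) = 3.261×10^6 Pa.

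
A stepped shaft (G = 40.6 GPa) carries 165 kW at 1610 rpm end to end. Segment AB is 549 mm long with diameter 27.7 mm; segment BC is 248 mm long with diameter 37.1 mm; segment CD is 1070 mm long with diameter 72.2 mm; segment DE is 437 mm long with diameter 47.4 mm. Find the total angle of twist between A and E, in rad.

0.292 rad

ω = 2π·1610/60 = 168.6 rad/s, so T = P/ω = 165×10³ / 168.6 = 978.7 N·m.
J_AB = π(0.0277)⁴/32 = 5.78×10^-8 m⁴; J_BC = π(0.0371)⁴/32 = 1.86×10^-7 m⁴; J_CD = π(0.0722)⁴/32 = 2.67×10^-6 m⁴; J_DE = π(0.0474)⁴/32 = 4.96×10^-7 m⁴.
θ = (T/G)·Σ L_i/J_i = (978.7/40.6×10⁹)·(0.549/5.78×10^-8 + 0.248/1.86×10^-7 + 1.07/2.67×10^-6 + 0.437/4.96×10^-7) = 0.2920 rad.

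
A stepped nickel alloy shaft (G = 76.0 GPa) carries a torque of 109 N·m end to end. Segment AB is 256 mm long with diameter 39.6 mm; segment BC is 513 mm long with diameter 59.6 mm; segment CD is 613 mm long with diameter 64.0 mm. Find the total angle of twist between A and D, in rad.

J_AB = π(0.0396)⁴/32 = 2.41×10^-7 m⁴; J_BC = π(0.0596)⁴/32 = 1.24×10^-6 m⁴; J_CD = π(0.0640)⁴/32 = 1.65×10^-6 m⁴.
θ = (T/G)·Σ L_i/J_i = (109.0/76.0×10⁹)·(0.256/2.41×10^-7 + 0.513/1.24×10^-6 + 0.613/1.65×10^-6) = 2.649×10^-3 rad.

0.00265 rad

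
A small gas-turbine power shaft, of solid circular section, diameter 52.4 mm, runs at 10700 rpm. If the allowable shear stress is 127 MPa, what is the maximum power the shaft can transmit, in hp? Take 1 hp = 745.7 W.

J = πd⁴/32 = π(0.0524)⁴/32 = 7.402×10^-7 m⁴.
T_max = τ_allow·J/r = 1.27×10^8 × 7.402×10^-7 / 0.0262 = 3588 N·m.
ω = 2π·10700/60 = 1121 rad/s, so P_max = T_max·ω = 4.020×10^6 W.

5390 hp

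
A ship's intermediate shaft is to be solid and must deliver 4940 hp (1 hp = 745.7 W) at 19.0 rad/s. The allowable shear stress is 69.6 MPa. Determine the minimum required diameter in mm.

242 mm

ω = 19.0 rad/s, so T = P/ω = 4940×745.7 / 19.00 = 193900 N·m.
For a solid shaft τ_max = 16T/(πd³), so d = (16T/(π τ_allow))^(1/3) = (16·193900/(π·6.96×10^7))^(1/3) = 0.2421 m.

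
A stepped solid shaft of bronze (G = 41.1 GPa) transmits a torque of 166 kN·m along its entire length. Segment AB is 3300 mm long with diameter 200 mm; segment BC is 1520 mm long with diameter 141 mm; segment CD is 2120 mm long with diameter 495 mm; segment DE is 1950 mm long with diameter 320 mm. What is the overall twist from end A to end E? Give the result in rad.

0.252 rad

J_AB = π(0.200)⁴/32 = 1.57×10^-4 m⁴; J_BC = π(0.141)⁴/32 = 3.88×10^-5 m⁴; J_CD = π(0.495)⁴/32 = 5.89×10^-3 m⁴; J_DE = π(0.320)⁴/32 = 1.03×10^-3 m⁴.
θ = (T/G)·Σ L_i/J_i = (166000/41.1×10⁹)·(3.30/1.57×10^-4 + 1.52/3.88×10^-5 + 2.12/5.89×10^-3 + 1.95/1.03×10^-3) = 0.2522 rad.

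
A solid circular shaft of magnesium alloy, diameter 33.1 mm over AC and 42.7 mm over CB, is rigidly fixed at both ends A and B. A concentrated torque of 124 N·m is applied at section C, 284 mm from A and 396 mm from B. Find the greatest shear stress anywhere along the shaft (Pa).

5.83e6 Pa

Compatibility: T_A·a/J_AC = T_B·b/J_CB with T_A + T_B = T₀.
J_AC = 1.18×10^-7 m⁴, J_CB = 3.26×10^-7 m⁴, so T_A = T₀·(J_AC/a)/((J_AC/a)+(J_CB/b)) = 41.52 N·m, T_B = 82.48 N·m.
τ in each portion: τ_AC = 5.83×10^6 Pa, τ_CB = 5.40×10^6 Pa; maximum is in AC.
τ_max = T_AC·r/J = 41.52·0.0166/1.18×10^-7 = 5.832×10^6 Pa.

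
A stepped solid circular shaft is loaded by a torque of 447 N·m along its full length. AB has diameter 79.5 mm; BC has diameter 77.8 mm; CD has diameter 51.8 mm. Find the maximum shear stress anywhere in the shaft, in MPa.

Under the same torque, τ_max = 16T/(πd³) is largest where d is smallest — segment CD (d = 51.8 mm).
τ_max = 16·447.0/(π·(0.0518)³) = 1.638×10^7 Pa.

16.4 MPa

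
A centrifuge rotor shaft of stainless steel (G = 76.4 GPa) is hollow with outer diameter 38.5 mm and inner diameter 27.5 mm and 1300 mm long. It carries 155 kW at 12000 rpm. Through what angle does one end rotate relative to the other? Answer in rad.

0.0132 rad

ω = 2π·12000/60 = 1257 rad/s, so T = P/ω = 155×10³ / 1257 = 123.3 N·m.
J = π(d_o⁴ − d_i⁴)/32 = π(0.0385⁴ − 0.0275⁴)/32 = 1.595×10^-7 m⁴.
θ = T·L/(G·J) = 123.3 × 1.30 / (76.4×10⁹ × 1.595×10^-7) = 0.01315 rad.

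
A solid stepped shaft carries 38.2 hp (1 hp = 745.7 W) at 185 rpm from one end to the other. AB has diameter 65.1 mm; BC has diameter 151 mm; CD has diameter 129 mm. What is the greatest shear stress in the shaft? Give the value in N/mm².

27.1 N/mm²

ω = 2π·185/60 = 19.37 rad/s, so T = P/ω = 38.2×745.7 / 19.37 = 1470 N·m.
Under the same torque, τ_max = 16T/(πd³) is largest where d is smallest — segment AB (d = 65.1 mm).
τ_max = 16·1470/(π·(0.0651)³) = 2.714×10^7 Pa.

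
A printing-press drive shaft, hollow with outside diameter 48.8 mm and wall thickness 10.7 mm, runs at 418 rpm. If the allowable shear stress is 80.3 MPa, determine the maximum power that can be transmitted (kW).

J = π(d_o⁴ − d_i⁴)/32 = π(0.0488⁴ − 0.0274⁴)/32 = 5.014×10^-7 m⁴.
T_max = τ_allow·J/r = 8.03×10^7 × 5.014×10^-7 / 0.0244 = 1650 N·m.
ω = 2π·418/60 = 43.77 rad/s, so P_max = T_max·ω = 7.224×10^4 W.

72.2 kW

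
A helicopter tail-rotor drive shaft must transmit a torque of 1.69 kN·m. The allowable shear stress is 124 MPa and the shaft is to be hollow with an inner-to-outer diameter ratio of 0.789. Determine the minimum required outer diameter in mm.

For a hollow shaft with d_i/d_o = 0.789: τ_max = 16T/(π d_o³ (1−k⁴)), so d_o = [16T/(π τ_allow (1−k⁴))]^(1/3) = [16·1690/(π·1.24×10^8·0.6125)]^(1/3) = 0.04839 m.

48.4 mm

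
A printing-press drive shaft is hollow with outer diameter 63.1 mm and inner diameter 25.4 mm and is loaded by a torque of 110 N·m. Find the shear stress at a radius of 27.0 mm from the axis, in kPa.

1960 kPa

J = π(d_o⁴ − d_i⁴)/32 = π(0.0631⁴ − 0.0254⁴)/32 = 1.516×10^-6 m⁴.
Shear stress varies linearly with radius: τ = T·r/J = 110.0 × 0.0270 / 1.516×10^-6 = 1.960×10^6 Pa.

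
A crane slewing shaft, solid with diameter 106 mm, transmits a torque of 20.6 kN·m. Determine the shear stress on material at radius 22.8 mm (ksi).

5.50 ksi

J = πd⁴/32 = π(0.106)⁴/32 = 1.239×10^-5 m⁴.
Shear stress varies linearly with radius: τ = T·r/J = 20600 × 0.0228 / 1.239×10^-5 = 3.789×10^7 Pa.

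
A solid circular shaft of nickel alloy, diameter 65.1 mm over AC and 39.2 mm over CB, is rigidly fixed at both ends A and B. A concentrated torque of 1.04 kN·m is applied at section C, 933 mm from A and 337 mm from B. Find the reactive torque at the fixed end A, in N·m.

762 N·m

Compatibility: T_A·a/J_AC = T_B·b/J_CB with T_A + T_B = T₀.
J_AC = 1.76×10^-6 m⁴, J_CB = 2.32×10^-7 m⁴, so T_A = T₀·(J_AC/a)/((J_AC/a)+(J_CB/b)) = 762.5 N·m, T_B = 277.5 N·m.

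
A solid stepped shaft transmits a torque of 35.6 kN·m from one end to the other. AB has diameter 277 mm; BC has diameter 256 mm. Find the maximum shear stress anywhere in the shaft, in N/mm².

Under the same torque, τ_max = 16T/(πd³) is largest where d is smallest — segment BC (d = 256 mm).
τ_max = 16·35600/(π·(0.256)³) = 1.081×10^7 Pa.

10.8 N/mm²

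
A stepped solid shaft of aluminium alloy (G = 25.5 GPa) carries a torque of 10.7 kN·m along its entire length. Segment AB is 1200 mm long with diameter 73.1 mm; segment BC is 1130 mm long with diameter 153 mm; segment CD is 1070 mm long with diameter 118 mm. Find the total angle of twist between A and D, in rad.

0.212 rad

J_AB = π(0.0731)⁴/32 = 2.80×10^-6 m⁴; J_BC = π(0.153)⁴/32 = 5.38×10^-5 m⁴; J_CD = π(0.118)⁴/32 = 1.90×10^-5 m⁴.
θ = (T/G)·Σ L_i/J_i = (10700/25.5×10⁹)·(1.20/2.80×10^-6 + 1.13/5.38×10^-5 + 1.07/1.90×10^-5) = 0.2120 rad.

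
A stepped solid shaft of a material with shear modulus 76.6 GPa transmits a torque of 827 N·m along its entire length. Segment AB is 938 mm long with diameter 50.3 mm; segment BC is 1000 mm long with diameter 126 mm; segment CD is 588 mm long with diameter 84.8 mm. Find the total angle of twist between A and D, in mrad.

17.8 mrad

J_AB = π(0.0503)⁴/32 = 6.28×10^-7 m⁴; J_BC = π(0.126)⁴/32 = 2.47×10^-5 m⁴; J_CD = π(0.0848)⁴/32 = 5.08×10^-6 m⁴.
θ = (T/G)·Σ L_i/J_i = (827.0/76.6×10⁹)·(0.938/6.28×10^-7 + 1.00/2.47×10^-5 + 0.588/5.08×10^-6) = 0.01780 rad.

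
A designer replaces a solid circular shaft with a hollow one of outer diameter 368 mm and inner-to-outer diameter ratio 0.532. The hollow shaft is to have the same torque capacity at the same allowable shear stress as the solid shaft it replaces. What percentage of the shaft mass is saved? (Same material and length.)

Equal τ_max and T ⇒ the solid shaft needs d_s³ = d_o³(1−k⁴), so d_s = 368·(1−0.532⁴)^(1/3) = 357.9 mm.
Area ratio A_h/A_s = d_o²(1−k²)/d_s² = (1−k²)/(1−k⁴)^(2/3) = 0.7580.
Mass saving = 1 − 0.7580 = 24.2 %.

24.2 %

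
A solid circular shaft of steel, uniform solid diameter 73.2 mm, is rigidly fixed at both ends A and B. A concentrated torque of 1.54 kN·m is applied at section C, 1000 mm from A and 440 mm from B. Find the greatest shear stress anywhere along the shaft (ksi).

With uniform GJ and both ends fixed, compatibility θ_AC = θ_CB gives T_A·a = T_B·b, together with T_A + T_B = T₀.
T_A = T₀·b/(a+b) = 1540·440/1440 = 470.6 N·m; T_B = 1069 N·m.
τ in each portion: τ_AC = 6.11×10^6 Pa, τ_CB = 1.39×10^7 Pa; maximum is in CB.
τ_max = T_CB·r/J = 1069·0.0366/2.82×10^-6 = 1.389×10^7 Pa.

2.01 ksi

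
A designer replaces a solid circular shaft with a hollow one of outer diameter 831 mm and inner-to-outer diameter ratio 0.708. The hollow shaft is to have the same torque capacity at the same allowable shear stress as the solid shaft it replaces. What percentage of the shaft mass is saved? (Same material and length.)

39.5 %

Equal τ_max and T ⇒ the solid shaft needs d_s³ = d_o³(1−k⁴), so d_s = 831·(1−0.708⁴)^(1/3) = 754.6 mm.
Area ratio A_h/A_s = d_o²(1−k²)/d_s² = (1−k²)/(1−k⁴)^(2/3) = 0.6049.
Mass saving = 1 − 0.6049 = 39.5 %.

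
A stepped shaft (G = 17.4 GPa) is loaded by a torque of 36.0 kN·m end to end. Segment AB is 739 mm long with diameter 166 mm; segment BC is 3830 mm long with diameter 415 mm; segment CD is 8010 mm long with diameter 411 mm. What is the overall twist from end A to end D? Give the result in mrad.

29.1 mrad

J_AB = π(0.166)⁴/32 = 7.45×10^-5 m⁴; J_BC = π(0.415)⁴/32 = 2.91×10^-3 m⁴; J_CD = π(0.411)⁴/32 = 2.80×10^-3 m⁴.
θ = (T/G)·Σ L_i/J_i = (36000/17.4×10⁹)·(0.739/7.45×10^-5 + 3.83/2.91×10^-3 + 8.01/2.80×10^-3) = 0.02915 rad.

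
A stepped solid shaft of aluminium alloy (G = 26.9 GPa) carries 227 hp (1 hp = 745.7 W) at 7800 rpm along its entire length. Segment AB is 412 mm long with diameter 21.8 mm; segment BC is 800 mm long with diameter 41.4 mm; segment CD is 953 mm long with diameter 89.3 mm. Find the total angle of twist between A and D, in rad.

0.166 rad

ω = 2π·7800/60 = 816.8 rad/s, so T = P/ω = 227×745.7 / 816.8 = 207.2 N·m.
J_AB = π(0.0218)⁴/32 = 2.22×10^-8 m⁴; J_BC = π(0.0414)⁴/32 = 2.88×10^-7 m⁴; J_CD = π(0.0893)⁴/32 = 6.24×10^-6 m⁴.
θ = (T/G)·Σ L_i/J_i = (207.2/26.9×10⁹)·(0.412/2.22×10^-8 + 0.800/2.88×10^-7 + 0.953/6.24×10^-6) = 0.1657 rad.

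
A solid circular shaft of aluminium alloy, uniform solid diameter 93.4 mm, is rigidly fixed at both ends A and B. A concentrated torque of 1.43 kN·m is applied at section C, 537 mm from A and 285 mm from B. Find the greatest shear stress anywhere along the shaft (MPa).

5.84 MPa

With uniform GJ and both ends fixed, compatibility θ_AC = θ_CB gives T_A·a = T_B·b, together with T_A + T_B = T₀.
T_A = T₀·b/(a+b) = 1430·285/822.0 = 495.8 N·m; T_B = 934.2 N·m.
τ in each portion: τ_AC = 3.10×10^6 Pa, τ_CB = 5.84×10^6 Pa; maximum is in CB.
τ_max = T_CB·r/J = 934.2·0.0467/7.47×10^-6 = 5.839×10^6 Pa.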